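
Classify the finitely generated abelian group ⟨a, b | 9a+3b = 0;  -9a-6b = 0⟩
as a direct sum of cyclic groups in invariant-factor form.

rank_ℚ(R)=2; free=2−2=0
SNF(R) diag = [3, 9] → torsion [3, 9]

Answer: M ≅ ℤ/3 ⊕ ℤ/9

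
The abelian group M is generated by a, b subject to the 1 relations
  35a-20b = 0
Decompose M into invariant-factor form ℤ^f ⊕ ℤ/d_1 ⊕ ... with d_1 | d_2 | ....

rank_ℚ(R)=1; free=2−1=1
SNF(R) diag = [5] → torsion [5]

Answer: M ≅ ℤ^1 ⊕ ℤ/5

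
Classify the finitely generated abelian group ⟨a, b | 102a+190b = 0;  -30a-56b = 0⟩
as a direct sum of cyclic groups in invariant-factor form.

Answer: M ≅ ℤ/2 ⊕ ℤ/6

Derivation:
rank_ℚ(R)=2; free=2−2=0
SNF(R) diag = [2, 6] → torsion [2, 6]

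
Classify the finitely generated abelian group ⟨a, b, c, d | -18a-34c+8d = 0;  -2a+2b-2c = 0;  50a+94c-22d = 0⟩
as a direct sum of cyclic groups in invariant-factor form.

Answer: M ≅ ℤ^1 ⊕ ℤ/2 ⊕ ℤ/2 ⊕ ℤ/2

Derivation:
rank_ℚ(R)=3; free=4−3=1
SNF(R) diag = [2, 2, 2] → torsion [2, 2, 2]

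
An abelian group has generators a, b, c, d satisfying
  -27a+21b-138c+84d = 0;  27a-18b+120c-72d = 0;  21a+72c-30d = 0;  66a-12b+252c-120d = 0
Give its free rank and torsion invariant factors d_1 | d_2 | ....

rank_ℚ(R)=4; free=4−4=0
SNF(R) diag = [3, 3, 6, 12] → torsion [3, 3, 6, 12]

Answer: M ≅ ℤ/3 ⊕ ℤ/3 ⊕ ℤ/6 ⊕ ℤ/12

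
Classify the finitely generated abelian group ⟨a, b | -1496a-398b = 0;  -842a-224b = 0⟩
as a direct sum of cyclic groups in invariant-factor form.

rank_ℚ(R)=2; free=2−2=0
SNF(R) diag = [2, 6] → torsion [2, 6]

Answer: M ≅ ℤ/2 ⊕ ℤ/6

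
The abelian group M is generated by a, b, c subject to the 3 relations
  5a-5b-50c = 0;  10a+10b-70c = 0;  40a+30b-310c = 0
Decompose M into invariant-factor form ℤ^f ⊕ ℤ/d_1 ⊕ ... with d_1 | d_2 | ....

Answer: M ≅ ℤ/5 ⊕ ℤ/10 ⊕ ℤ/30

Derivation:
rank_ℚ(R)=3; free=3−3=0
SNF(R) diag = [5, 10, 30] → torsion [5, 10, 30]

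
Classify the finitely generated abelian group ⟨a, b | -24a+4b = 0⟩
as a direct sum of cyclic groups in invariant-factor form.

Answer: M ≅ ℤ^1 ⊕ ℤ/4

Derivation:
rank_ℚ(R)=1; free=2−1=1
SNF(R) diag = [4] → torsion [4]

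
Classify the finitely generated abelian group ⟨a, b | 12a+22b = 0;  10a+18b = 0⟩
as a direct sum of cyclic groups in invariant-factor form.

Answer: M ≅ ℤ/2 ⊕ ℤ/2

Derivation:
rank_ℚ(R)=2; free=2−2=0
SNF(R) diag = [2, 2] → torsion [2, 2]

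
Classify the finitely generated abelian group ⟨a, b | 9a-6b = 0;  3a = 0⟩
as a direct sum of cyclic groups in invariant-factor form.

Answer: M ≅ ℤ/3 ⊕ ℤ/6

Derivation:
rank_ℚ(R)=2; free=2−2=0
SNF(R) diag = [3, 6] → torsion [3, 6]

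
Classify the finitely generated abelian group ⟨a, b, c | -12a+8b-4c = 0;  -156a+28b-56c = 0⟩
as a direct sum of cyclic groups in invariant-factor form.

rank_ℚ(R)=2; free=3−2=1
SNF(R) diag = [4, 12] → torsion [4, 12]

Answer: M ≅ ℤ^1 ⊕ ℤ/4 ⊕ ℤ/12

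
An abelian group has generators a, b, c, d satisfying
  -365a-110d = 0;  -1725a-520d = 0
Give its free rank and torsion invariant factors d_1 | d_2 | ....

rank_ℚ(R)=2; free=4−2=2
SNF(R) diag = [5, 10] → torsion [5, 10]

Answer: M ≅ ℤ^2 ⊕ ℤ/5 ⊕ ℤ/10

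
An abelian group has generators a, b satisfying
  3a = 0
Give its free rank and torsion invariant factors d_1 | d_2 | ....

Answer: M ≅ ℤ^1 ⊕ ℤ/3

Derivation:
rank_ℚ(R)=1; free=2−1=1
SNF(R) diag = [3] → torsion [3]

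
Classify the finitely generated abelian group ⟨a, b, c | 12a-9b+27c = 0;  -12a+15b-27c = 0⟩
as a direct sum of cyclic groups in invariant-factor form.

rank_ℚ(R)=2; free=3−2=1
SNF(R) diag = [3, 6] → torsion [3, 6]

Answer: M ≅ ℤ^1 ⊕ ℤ/3 ⊕ ℤ/6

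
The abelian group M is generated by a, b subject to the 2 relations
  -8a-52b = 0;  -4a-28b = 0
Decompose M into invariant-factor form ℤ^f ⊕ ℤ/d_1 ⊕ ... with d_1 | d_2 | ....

rank_ℚ(R)=2; free=2−2=0
SNF(R) diag = [4, 4] → torsion [4, 4]

Answer: M ≅ ℤ/4 ⊕ ℤ/4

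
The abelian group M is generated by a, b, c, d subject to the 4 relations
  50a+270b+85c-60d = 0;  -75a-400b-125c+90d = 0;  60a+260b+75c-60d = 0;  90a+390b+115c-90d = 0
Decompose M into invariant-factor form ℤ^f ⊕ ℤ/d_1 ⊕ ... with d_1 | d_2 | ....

rank_ℚ(R)=4; free=4−4=0
SNF(R) diag = [5, 5, 10, 30] → torsion [5, 5, 10, 30]

Answer: M ≅ ℤ/5 ⊕ ℤ/5 ⊕ ℤ/10 ⊕ ℤ/30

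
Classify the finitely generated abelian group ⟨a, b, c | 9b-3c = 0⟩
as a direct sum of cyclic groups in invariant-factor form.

rank_ℚ(R)=1; free=3−1=2
SNF(R) diag = [3] → torsion [3]

Answer: M ≅ ℤ^2 ⊕ ℤ/3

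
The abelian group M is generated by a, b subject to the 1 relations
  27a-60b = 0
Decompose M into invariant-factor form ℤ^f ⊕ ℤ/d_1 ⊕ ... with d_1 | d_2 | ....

Answer: M ≅ ℤ^1 ⊕ ℤ/3

Derivation:
rank_ℚ(R)=1; free=2−1=1
SNF(R) diag = [3] → torsion [3]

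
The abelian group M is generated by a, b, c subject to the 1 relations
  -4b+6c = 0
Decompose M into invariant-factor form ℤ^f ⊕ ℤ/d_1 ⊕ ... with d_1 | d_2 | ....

rank_ℚ(R)=1; free=3−1=2
SNF(R) diag = [2] → torsion [2]

Answer: M ≅ ℤ^2 ⊕ ℤ/2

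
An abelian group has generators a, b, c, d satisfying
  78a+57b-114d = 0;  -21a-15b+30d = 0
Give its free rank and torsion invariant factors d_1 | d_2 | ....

rank_ℚ(R)=2; free=4−2=2
SNF(R) diag = [3, 9] → torsion [3, 9]

Answer: M ≅ ℤ^2 ⊕ ℤ/3 ⊕ ℤ/9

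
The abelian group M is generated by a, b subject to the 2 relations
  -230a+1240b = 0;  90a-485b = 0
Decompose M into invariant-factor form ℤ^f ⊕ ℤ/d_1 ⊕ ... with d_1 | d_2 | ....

rank_ℚ(R)=2; free=2−2=0
SNF(R) diag = [5, 10] → torsion [5, 10]

Answer: M ≅ ℤ/5 ⊕ ℤ/10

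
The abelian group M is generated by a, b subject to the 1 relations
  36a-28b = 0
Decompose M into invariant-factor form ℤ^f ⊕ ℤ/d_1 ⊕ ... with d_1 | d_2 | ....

Answer: M ≅ ℤ^1 ⊕ ℤ/4

Derivation:
rank_ℚ(R)=1; free=2−1=1
SNF(R) diag = [4] → torsion [4]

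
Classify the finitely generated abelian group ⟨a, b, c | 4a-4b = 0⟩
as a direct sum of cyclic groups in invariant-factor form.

Answer: M ≅ ℤ^2 ⊕ ℤ/4

Derivation:
rank_ℚ(R)=1; free=3−1=2
SNF(R) diag = [4] → torsion [4]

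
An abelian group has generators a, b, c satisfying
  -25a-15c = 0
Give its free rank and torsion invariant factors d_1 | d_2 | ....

rank_ℚ(R)=1; free=3−1=2
SNF(R) diag = [5] → torsion [5]

Answer: M ≅ ℤ^2 ⊕ ℤ/5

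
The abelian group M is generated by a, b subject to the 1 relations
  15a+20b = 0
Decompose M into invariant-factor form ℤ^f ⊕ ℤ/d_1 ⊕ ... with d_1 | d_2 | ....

rank_ℚ(R)=1; free=2−1=1
SNF(R) diag = [5] → torsion [5]

Answer: M ≅ ℤ^1 ⊕ ℤ/5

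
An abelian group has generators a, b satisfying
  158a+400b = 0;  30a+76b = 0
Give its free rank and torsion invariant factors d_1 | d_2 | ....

Answer: M ≅ ℤ/2 ⊕ ℤ/4

Derivation:
rank_ℚ(R)=2; free=2−2=0
SNF(R) diag = [2, 4] → torsion [2, 4]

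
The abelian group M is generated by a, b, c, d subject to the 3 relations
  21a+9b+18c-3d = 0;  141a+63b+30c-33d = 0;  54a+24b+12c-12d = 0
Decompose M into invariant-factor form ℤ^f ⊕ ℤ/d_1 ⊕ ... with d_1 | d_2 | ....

Answer: M ≅ ℤ^1 ⊕ ℤ/3 ⊕ ℤ/6 ⊕ ℤ/12

Derivation:
rank_ℚ(R)=3; free=4−3=1
SNF(R) diag = [3, 6, 12] → torsion [3, 6, 12]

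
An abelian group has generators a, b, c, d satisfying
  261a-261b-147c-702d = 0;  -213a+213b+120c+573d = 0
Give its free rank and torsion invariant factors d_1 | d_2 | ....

Answer: M ≅ ℤ^2 ⊕ ℤ/3 ⊕ ℤ/3

Derivation:
rank_ℚ(R)=2; free=4−2=2
SNF(R) diag = [3, 3] → torsion [3, 3]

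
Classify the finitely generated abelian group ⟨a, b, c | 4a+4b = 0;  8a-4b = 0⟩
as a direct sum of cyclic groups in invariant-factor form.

Answer: M ≅ ℤ^1 ⊕ ℤ/4 ⊕ ℤ/12

Derivation:
rank_ℚ(R)=2; free=3−2=1
SNF(R) diag = [4, 12] → torsion [4, 12]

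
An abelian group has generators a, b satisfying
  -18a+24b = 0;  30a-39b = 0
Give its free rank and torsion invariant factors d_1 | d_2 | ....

rank_ℚ(R)=2; free=2−2=0
SNF(R) diag = [3, 6] → torsion [3, 6]

Answer: M ≅ ℤ/3 ⊕ ℤ/6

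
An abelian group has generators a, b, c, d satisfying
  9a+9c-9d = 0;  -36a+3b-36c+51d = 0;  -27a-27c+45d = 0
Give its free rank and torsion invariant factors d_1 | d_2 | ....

rank_ℚ(R)=3; free=4−3=1
SNF(R) diag = [3, 9, 18] → torsion [3, 9, 18]

Answer: M ≅ ℤ^1 ⊕ ℤ/3 ⊕ ℤ/9 ⊕ ℤ/18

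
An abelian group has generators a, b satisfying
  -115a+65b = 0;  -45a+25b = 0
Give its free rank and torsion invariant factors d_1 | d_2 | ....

rank_ℚ(R)=2; free=2−2=0
SNF(R) diag = [5, 10] → torsion [5, 10]

Answer: M ≅ ℤ/5 ⊕ ℤ/10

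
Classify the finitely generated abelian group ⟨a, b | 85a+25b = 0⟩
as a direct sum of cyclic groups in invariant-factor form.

Answer: M ≅ ℤ^1 ⊕ ℤ/5

Derivation:
rank_ℚ(R)=1; free=2−1=1
SNF(R) diag = [5] → torsion [5]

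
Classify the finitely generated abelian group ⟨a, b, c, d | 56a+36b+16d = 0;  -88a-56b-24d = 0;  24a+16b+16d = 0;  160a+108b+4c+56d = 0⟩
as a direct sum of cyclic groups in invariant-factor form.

rank_ℚ(R)=4; free=4−4=0
SNF(R) diag = [4, 4, 8, 8] → torsion [4, 4, 8, 8]

Answer: M ≅ ℤ/4 ⊕ ℤ/4 ⊕ ℤ/8 ⊕ ℤ/8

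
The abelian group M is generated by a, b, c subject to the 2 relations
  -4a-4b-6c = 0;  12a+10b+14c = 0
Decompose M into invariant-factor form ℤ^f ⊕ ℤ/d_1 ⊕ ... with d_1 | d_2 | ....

rank_ℚ(R)=2; free=3−2=1
SNF(R) diag = [2, 2] → torsion [2, 2]

Answer: M ≅ ℤ^1 ⊕ ℤ/2 ⊕ ℤ/2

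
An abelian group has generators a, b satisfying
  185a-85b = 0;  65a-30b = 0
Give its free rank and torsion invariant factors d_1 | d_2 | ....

rank_ℚ(R)=2; free=2−2=0
SNF(R) diag = [5, 5] → torsion [5, 5]

Answer: M ≅ ℤ/5 ⊕ ℤ/5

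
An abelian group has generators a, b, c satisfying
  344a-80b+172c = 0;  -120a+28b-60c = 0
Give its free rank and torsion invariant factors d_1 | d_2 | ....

rank_ℚ(R)=2; free=3−2=1
SNF(R) diag = [4, 4] → torsion [4, 4]

Answer: M ≅ ℤ^1 ⊕ ℤ/4 ⊕ ℤ/4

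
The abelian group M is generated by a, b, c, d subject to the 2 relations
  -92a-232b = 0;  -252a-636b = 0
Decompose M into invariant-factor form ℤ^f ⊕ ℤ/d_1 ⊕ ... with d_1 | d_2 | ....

rank_ℚ(R)=2; free=4−2=2
SNF(R) diag = [4, 12] → torsion [4, 12]

Answer: M ≅ ℤ^2 ⊕ ℤ/4 ⊕ ℤ/12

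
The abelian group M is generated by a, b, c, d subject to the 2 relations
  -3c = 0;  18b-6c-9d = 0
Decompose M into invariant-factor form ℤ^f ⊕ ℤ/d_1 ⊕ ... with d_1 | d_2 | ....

Answer: M ≅ ℤ^2 ⊕ ℤ/3 ⊕ ℤ/9

Derivation:
rank_ℚ(R)=2; free=4−2=2
SNF(R) diag = [3, 9] → torsion [3, 9]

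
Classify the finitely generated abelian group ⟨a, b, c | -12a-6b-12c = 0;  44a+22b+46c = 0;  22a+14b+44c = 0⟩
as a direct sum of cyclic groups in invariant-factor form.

rank_ℚ(R)=3; free=3−3=0
SNF(R) diag = [2, 6, 6] → torsion [2, 6, 6]

Answer: M ≅ ℤ/2 ⊕ ℤ/6 ⊕ ℤ/6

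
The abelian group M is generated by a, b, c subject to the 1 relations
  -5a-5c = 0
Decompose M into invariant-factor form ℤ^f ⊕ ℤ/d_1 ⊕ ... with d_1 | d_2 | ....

rank_ℚ(R)=1; free=3−1=2
SNF(R) diag = [5] → torsion [5]

Answer: M ≅ ℤ^2 ⊕ ℤ/5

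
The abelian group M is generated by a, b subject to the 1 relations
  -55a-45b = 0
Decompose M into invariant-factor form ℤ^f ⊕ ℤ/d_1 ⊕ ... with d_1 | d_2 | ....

Answer: M ≅ ℤ^1 ⊕ ℤ/5

Derivation:
rank_ℚ(R)=1; free=2−1=1
SNF(R) diag = [5] → torsion [5]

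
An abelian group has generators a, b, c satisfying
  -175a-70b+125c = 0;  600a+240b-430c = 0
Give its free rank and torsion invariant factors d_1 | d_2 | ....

rank_ℚ(R)=2; free=3−2=1
SNF(R) diag = [5, 10] → torsion [5, 10]

Answer: M ≅ ℤ^1 ⊕ ℤ/5 ⊕ ℤ/10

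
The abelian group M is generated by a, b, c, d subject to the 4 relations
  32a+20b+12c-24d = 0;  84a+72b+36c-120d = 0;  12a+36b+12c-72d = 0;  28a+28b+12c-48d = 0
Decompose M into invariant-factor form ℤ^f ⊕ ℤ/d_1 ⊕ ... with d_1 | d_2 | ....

rank_ℚ(R)=4; free=4−4=0
SNF(R) diag = [4, 12, 12, 24] → torsion [4, 12, 12, 24]

Answer: M ≅ ℤ/4 ⊕ ℤ/12 ⊕ ℤ/12 ⊕ ℤ/24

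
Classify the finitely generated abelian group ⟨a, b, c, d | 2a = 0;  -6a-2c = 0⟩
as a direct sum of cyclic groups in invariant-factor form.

rank_ℚ(R)=2; free=4−2=2
SNF(R) diag = [2, 2] → torsion [2, 2]

Answer: M ≅ ℤ^2 ⊕ ℤ/2 ⊕ ℤ/2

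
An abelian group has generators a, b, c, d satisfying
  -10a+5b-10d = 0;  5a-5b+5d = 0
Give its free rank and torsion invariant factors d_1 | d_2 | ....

Answer: M ≅ ℤ^2 ⊕ ℤ/5 ⊕ ℤ/5

Derivation:
rank_ℚ(R)=2; free=4−2=2
SNF(R) diag = [5, 5] → torsion [5, 5]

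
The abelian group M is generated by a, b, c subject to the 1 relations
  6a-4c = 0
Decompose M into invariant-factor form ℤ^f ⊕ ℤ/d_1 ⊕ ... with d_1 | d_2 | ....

rank_ℚ(R)=1; free=3−1=2
SNF(R) diag = [2] → torsion [2]

Answer: M ≅ ℤ^2 ⊕ ℤ/2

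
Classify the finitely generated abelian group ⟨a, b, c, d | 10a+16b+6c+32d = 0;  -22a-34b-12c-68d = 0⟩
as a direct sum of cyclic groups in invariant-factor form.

rank_ℚ(R)=2; free=4−2=2
SNF(R) diag = [2, 6] → torsion [2, 6]

Answer: M ≅ ℤ^2 ⊕ ℤ/2 ⊕ ℤ/6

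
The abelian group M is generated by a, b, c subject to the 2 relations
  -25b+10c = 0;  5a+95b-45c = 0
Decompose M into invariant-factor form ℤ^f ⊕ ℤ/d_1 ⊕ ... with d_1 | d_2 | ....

rank_ℚ(R)=2; free=3−2=1
SNF(R) diag = [5, 5] → torsion [5, 5]

Answer: M ≅ ℤ^1 ⊕ ℤ/5 ⊕ ℤ/5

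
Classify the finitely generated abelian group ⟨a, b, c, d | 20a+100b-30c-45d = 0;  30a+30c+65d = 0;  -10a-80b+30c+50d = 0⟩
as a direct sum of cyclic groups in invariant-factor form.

Answer: M ≅ ℤ^1 ⊕ ℤ/5 ⊕ ℤ/10 ⊕ ℤ/30

Derivation:
rank_ℚ(R)=3; free=4−3=1
SNF(R) diag = [5, 10, 30] → torsion [5, 10, 30]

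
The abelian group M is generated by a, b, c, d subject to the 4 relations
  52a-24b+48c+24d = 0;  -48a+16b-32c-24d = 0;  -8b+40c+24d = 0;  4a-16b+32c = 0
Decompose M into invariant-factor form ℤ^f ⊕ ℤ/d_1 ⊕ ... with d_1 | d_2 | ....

Answer: M ≅ ℤ/4 ⊕ ℤ/8 ⊕ ℤ/24 ⊕ ℤ/24

Derivation:
rank_ℚ(R)=4; free=4−4=0
SNF(R) diag = [4, 8, 24, 24] → torsion [4, 8, 24, 24]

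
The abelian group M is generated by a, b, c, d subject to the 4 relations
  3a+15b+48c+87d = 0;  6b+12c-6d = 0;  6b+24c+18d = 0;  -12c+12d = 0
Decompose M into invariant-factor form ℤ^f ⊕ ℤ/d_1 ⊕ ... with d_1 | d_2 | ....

rank_ℚ(R)=4; free=4−4=0
SNF(R) diag = [3, 6, 12, 36] → torsion [3, 6, 12, 36]

Answer: M ≅ ℤ/3 ⊕ ℤ/6 ⊕ ℤ/12 ⊕ ℤ/36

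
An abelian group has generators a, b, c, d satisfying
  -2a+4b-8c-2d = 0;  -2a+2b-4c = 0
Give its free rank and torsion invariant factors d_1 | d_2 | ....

rank_ℚ(R)=2; free=4−2=2
SNF(R) diag = [2, 2] → torsion [2, 2]

Answer: M ≅ ℤ^2 ⊕ ℤ/2 ⊕ ℤ/2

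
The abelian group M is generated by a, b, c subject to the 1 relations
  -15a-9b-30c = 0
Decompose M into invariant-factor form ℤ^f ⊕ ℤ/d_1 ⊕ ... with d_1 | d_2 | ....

rank_ℚ(R)=1; free=3−1=2
SNF(R) diag = [3] → torsion [3]

Answer: M ≅ ℤ^2 ⊕ ℤ/3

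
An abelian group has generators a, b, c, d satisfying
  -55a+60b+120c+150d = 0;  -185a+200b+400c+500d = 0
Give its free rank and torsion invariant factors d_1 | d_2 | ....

Answer: M ≅ ℤ^2 ⊕ ℤ/5 ⊕ ℤ/10

Derivation:
rank_ℚ(R)=2; free=4−2=2
SNF(R) diag = [5, 10] → torsion [5, 10]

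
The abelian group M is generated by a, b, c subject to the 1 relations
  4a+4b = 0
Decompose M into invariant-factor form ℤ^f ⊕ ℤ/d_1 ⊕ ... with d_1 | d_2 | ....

rank_ℚ(R)=1; free=3−1=2
SNF(R) diag = [4] → torsion [4]

Answer: M ≅ ℤ^2 ⊕ ℤ/4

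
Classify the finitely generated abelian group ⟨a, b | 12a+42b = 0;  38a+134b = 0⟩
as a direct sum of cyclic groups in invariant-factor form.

Answer: M ≅ ℤ/2 ⊕ ℤ/6

Derivation:
rank_ℚ(R)=2; free=2−2=0
SNF(R) diag = [2, 6] → torsion [2, 6]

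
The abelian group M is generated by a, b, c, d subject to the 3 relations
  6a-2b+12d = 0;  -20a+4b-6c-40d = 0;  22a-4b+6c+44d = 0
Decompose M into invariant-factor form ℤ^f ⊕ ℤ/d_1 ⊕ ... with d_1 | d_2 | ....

rank_ℚ(R)=3; free=4−3=1
SNF(R) diag = [2, 2, 6] → torsion [2, 2, 6]

Answer: M ≅ ℤ^1 ⊕ ℤ/2 ⊕ ℤ/2 ⊕ ℤ/6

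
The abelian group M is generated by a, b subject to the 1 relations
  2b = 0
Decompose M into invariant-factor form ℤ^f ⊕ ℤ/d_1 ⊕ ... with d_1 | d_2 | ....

Answer: M ≅ ℤ^1 ⊕ ℤ/2

Derivation:
rank_ℚ(R)=1; free=2−1=1
SNF(R) diag = [2] → torsion [2]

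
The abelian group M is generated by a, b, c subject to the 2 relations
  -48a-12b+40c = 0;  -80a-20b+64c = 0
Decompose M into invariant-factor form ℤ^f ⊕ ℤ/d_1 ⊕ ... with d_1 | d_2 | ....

Answer: M ≅ ℤ^1 ⊕ ℤ/4 ⊕ ℤ/8

Derivation:
rank_ℚ(R)=2; free=3−2=1
SNF(R) diag = [4, 8] → torsion [4, 8]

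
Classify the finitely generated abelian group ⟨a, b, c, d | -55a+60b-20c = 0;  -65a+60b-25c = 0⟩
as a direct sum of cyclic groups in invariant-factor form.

rank_ℚ(R)=2; free=4−2=2
SNF(R) diag = [5, 15] → torsion [5, 15]

Answer: M ≅ ℤ^2 ⊕ ℤ/5 ⊕ ℤ/15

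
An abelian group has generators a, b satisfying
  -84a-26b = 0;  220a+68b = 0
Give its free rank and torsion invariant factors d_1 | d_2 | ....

rank_ℚ(R)=2; free=2−2=0
SNF(R) diag = [2, 4] → torsion [2, 4]

Answer: M ≅ ℤ/2 ⊕ ℤ/4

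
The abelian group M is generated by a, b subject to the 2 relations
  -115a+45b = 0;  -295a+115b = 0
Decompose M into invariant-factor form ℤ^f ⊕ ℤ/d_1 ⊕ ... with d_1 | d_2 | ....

rank_ℚ(R)=2; free=2−2=0
SNF(R) diag = [5, 10] → torsion [5, 10]

Answer: M ≅ ℤ/5 ⊕ ℤ/10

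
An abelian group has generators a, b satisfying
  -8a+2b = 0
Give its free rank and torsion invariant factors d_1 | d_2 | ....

rank_ℚ(R)=1; free=2−1=1
SNF(R) diag = [2] → torsion [2]

Answer: M ≅ ℤ^1 ⊕ ℤ/2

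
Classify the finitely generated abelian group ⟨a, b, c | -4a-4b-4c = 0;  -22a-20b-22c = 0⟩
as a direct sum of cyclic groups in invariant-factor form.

rank_ℚ(R)=2; free=3−2=1
SNF(R) diag = [2, 4] → torsion [2, 4]

Answer: M ≅ ℤ^1 ⊕ ℤ/2 ⊕ ℤ/4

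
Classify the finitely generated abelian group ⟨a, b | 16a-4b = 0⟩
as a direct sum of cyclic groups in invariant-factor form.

Answer: M ≅ ℤ^1 ⊕ ℤ/4

Derivation:
rank_ℚ(R)=1; free=2−1=1
SNF(R) diag = [4] → torsion [4]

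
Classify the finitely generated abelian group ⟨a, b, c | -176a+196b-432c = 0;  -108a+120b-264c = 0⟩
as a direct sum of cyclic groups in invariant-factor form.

Answer: M ≅ ℤ^1 ⊕ ℤ/4 ⊕ ℤ/12

Derivation:
rank_ℚ(R)=2; free=3−2=1
SNF(R) diag = [4, 12] → torsion [4, 12]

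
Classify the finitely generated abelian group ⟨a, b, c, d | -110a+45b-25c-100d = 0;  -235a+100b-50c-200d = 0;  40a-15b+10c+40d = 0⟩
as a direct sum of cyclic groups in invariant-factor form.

Answer: M ≅ ℤ^1 ⊕ ℤ/5 ⊕ ℤ/5 ⊕ ℤ/5

Derivation:
rank_ℚ(R)=3; free=4−3=1
SNF(R) diag = [5, 5, 5] → torsion [5, 5, 5]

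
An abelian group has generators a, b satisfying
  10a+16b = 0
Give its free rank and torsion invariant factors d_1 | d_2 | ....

rank_ℚ(R)=1; free=2−1=1
SNF(R) diag = [2] → torsion [2]

Answer: M ≅ ℤ^1 ⊕ ℤ/2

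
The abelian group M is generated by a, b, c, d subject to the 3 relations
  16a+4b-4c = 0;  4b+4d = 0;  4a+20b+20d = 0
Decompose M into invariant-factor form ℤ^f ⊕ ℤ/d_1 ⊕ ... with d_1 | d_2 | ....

Answer: M ≅ ℤ^1 ⊕ ℤ/4 ⊕ ℤ/4 ⊕ ℤ/4

Derivation:
rank_ℚ(R)=3; free=4−3=1
SNF(R) diag = [4, 4, 4] → torsion [4, 4, 4]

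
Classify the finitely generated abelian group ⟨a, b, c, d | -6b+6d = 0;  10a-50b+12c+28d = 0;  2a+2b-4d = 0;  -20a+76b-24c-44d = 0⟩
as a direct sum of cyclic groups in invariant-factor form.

Answer: M ≅ ℤ/2 ⊕ ℤ/6 ⊕ ℤ/12 ⊕ ℤ/12

Derivation:
rank_ℚ(R)=4; free=4−4=0
SNF(R) diag = [2, 6, 12, 12] → torsion [2, 6, 12, 12]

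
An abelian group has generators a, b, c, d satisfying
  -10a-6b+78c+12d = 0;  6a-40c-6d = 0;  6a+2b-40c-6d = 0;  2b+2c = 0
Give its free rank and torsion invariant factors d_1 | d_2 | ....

rank_ℚ(R)=4; free=4−4=0
SNF(R) diag = [2, 2, 2, 6] → torsion [2, 2, 2, 6]

Answer: M ≅ ℤ/2 ⊕ ℤ/2 ⊕ ℤ/2 ⊕ ℤ/6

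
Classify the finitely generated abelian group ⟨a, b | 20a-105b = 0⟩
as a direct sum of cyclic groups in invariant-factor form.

rank_ℚ(R)=1; free=2−1=1
SNF(R) diag = [5] → torsion [5]

Answer: M ≅ ℤ^1 ⊕ ℤ/5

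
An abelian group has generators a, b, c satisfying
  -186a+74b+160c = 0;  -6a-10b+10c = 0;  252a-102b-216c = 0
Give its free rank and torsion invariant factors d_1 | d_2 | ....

rank_ℚ(R)=3; free=3−3=0
SNF(R) diag = [2, 6, 18] → torsion [2, 6, 18]

Answer: M ≅ ℤ/2 ⊕ ℤ/6 ⊕ ℤ/18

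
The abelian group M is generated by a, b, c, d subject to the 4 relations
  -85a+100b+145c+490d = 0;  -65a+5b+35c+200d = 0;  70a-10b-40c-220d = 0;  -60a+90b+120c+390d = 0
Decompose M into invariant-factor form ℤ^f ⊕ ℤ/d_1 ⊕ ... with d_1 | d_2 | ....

rank_ℚ(R)=4; free=4−4=0
SNF(R) diag = [5, 15, 30, 30] → torsion [5, 15, 30, 30]

Answer: M ≅ ℤ/5 ⊕ ℤ/15 ⊕ ℤ/30 ⊕ ℤ/30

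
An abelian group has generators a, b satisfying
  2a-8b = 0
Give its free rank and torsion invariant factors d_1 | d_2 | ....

rank_ℚ(R)=1; free=2−1=1
SNF(R) diag = [2] → torsion [2]

Answer: M ≅ ℤ^1 ⊕ ℤ/2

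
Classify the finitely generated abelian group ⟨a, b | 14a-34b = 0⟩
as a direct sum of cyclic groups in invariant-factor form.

rank_ℚ(R)=1; free=2−1=1
SNF(R) diag = [2] → torsion [2]

Answer: M ≅ ℤ^1 ⊕ ℤ/2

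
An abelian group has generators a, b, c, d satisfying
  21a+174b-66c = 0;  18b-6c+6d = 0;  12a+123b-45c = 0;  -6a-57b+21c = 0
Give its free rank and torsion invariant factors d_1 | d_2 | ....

rank_ℚ(R)=4; free=4−4=0
SNF(R) diag = [3, 3, 6, 6] → torsion [3, 3, 6, 6]

Answer: M ≅ ℤ/3 ⊕ ℤ/3 ⊕ ℤ/6 ⊕ ℤ/6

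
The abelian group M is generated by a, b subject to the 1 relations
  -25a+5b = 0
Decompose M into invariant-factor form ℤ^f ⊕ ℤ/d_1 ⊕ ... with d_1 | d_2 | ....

Answer: M ≅ ℤ^1 ⊕ ℤ/5

Derivation:
rank_ℚ(R)=1; free=2−1=1
SNF(R) diag = [5] → torsion [5]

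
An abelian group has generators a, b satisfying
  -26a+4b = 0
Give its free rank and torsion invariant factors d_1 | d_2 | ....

Answer: M ≅ ℤ^1 ⊕ ℤ/2

Derivation:
rank_ℚ(R)=1; free=2−1=1
SNF(R) diag = [2] → torsion [2]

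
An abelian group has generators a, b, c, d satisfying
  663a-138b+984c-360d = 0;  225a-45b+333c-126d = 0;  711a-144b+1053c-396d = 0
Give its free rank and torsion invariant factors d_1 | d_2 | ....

Answer: M ≅ ℤ^1 ⊕ ℤ/3 ⊕ ℤ/9 ⊕ ℤ/9

Derivation:
rank_ℚ(R)=3; free=4−3=1
SNF(R) diag = [3, 9, 9] → torsion [3, 9, 9]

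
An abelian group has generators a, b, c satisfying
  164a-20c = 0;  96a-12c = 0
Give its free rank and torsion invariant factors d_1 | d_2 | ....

rank_ℚ(R)=2; free=3−2=1
SNF(R) diag = [4, 12] → torsion [4, 12]

Answer: M ≅ ℤ^1 ⊕ ℤ/4 ⊕ ℤ/12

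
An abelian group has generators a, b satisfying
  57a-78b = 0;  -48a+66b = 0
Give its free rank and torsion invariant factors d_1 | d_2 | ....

rank_ℚ(R)=2; free=2−2=0
SNF(R) diag = [3, 6] → torsion [3, 6]

Answer: M ≅ ℤ/3 ⊕ ℤ/6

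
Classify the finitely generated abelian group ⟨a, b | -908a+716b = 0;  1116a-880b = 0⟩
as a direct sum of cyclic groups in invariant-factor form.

Answer: M ≅ ℤ/4 ⊕ ℤ/4

Derivation:
rank_ℚ(R)=2; free=2−2=0
SNF(R) diag = [4, 4] → torsion [4, 4]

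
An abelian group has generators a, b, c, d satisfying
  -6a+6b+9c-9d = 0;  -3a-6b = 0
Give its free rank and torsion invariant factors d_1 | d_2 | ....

rank_ℚ(R)=2; free=4−2=2
SNF(R) diag = [3, 9] → torsion [3, 9]

Answer: M ≅ ℤ^2 ⊕ ℤ/3 ⊕ ℤ/9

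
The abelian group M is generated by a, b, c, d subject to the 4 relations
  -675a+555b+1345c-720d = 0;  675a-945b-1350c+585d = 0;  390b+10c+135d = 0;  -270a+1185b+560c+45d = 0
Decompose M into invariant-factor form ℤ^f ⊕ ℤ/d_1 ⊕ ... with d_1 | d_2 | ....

rank_ℚ(R)=4; free=4−4=0
SNF(R) diag = [5, 15, 45, 135] → torsion [5, 15, 45, 135]

Answer: M ≅ ℤ/5 ⊕ ℤ/15 ⊕ ℤ/45 ⊕ ℤ/135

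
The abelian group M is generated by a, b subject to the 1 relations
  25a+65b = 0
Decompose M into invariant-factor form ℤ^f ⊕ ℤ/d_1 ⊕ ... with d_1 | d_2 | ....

rank_ℚ(R)=1; free=2−1=1
SNF(R) diag = [5] → torsion [5]

Answer: M ≅ ℤ^1 ⊕ ℤ/5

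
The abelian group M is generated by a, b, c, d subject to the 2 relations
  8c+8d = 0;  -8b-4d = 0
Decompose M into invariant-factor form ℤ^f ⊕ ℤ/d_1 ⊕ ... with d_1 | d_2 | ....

rank_ℚ(R)=2; free=4−2=2
SNF(R) diag = [4, 8] → torsion [4, 8]

Answer: M ≅ ℤ^2 ⊕ ℤ/4 ⊕ ℤ/8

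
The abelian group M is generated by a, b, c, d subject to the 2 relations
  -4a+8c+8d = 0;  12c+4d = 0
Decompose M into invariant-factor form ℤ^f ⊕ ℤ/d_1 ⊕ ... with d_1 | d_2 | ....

Answer: M ≅ ℤ^2 ⊕ ℤ/4 ⊕ ℤ/4

Derivation:
rank_ℚ(R)=2; free=4−2=2
SNF(R) diag = [4, 4] → torsion [4, 4]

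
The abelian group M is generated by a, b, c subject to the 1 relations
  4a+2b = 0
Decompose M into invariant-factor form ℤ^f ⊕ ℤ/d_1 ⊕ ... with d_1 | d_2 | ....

rank_ℚ(R)=1; free=3−1=2
SNF(R) diag = [2] → torsion [2]

Answer: M ≅ ℤ^2 ⊕ ℤ/2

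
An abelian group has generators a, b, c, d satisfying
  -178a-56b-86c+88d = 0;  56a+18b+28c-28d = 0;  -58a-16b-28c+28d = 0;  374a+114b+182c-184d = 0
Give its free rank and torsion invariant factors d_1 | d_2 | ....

rank_ℚ(R)=4; free=4−4=0
SNF(R) diag = [2, 2, 2, 4] → torsion [2, 2, 2, 4]

Answer: M ≅ ℤ/2 ⊕ ℤ/2 ⊕ ℤ/2 ⊕ ℤ/4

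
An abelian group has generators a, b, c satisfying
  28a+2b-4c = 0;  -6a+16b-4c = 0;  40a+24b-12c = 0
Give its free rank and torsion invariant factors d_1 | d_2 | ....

Answer: M ≅ ℤ/2 ⊕ ℤ/2 ⊕ ℤ/4

Derivation:
rank_ℚ(R)=3; free=3−3=0
SNF(R) diag = [2, 2, 4] → torsion [2, 2, 4]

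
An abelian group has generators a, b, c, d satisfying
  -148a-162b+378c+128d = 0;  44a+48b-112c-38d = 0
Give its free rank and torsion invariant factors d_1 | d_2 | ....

rank_ℚ(R)=2; free=4−2=2
SNF(R) diag = [2, 2] → torsion [2, 2]

Answer: M ≅ ℤ^2 ⊕ ℤ/2 ⊕ ℤ/2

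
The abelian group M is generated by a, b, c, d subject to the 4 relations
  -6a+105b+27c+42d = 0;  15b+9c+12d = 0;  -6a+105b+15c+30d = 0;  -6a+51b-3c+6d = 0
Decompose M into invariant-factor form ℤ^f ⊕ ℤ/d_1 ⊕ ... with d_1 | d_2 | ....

rank_ℚ(R)=4; free=4−4=0
SNF(R) diag = [3, 6, 12, 24] → torsion [3, 6, 12, 24]

Answer: M ≅ ℤ/3 ⊕ ℤ/6 ⊕ ℤ/12 ⊕ ℤ/24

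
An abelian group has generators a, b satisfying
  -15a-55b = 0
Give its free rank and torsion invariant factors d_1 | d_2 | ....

rank_ℚ(R)=1; free=2−1=1
SNF(R) diag = [5] → torsion [5]

Answer: M ≅ ℤ^1 ⊕ ℤ/5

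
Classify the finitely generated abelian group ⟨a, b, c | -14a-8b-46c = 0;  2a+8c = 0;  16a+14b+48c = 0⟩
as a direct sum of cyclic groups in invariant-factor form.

rank_ℚ(R)=3; free=3−3=0
SNF(R) diag = [2, 2, 6] → torsion [2, 2, 6]

Answer: M ≅ ℤ/2 ⊕ ℤ/2 ⊕ ℤ/6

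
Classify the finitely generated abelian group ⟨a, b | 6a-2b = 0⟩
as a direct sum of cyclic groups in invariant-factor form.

Answer: M ≅ ℤ^1 ⊕ ℤ/2

Derivation:
rank_ℚ(R)=1; free=2−1=1
SNF(R) diag = [2] → torsion [2]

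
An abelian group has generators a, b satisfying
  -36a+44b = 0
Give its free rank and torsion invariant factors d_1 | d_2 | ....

Answer: M ≅ ℤ^1 ⊕ ℤ/4

Derivation:
rank_ℚ(R)=1; free=2−1=1
SNF(R) diag = [4] → torsion [4]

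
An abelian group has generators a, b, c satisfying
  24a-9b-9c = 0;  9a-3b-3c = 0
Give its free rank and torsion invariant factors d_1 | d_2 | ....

rank_ℚ(R)=2; free=3−2=1
SNF(R) diag = [3, 3] → torsion [3, 3]

Answer: M ≅ ℤ^1 ⊕ ℤ/3 ⊕ ℤ/3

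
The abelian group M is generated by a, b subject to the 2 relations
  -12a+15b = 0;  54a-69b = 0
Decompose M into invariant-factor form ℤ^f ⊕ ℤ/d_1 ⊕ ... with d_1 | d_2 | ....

rank_ℚ(R)=2; free=2−2=0
SNF(R) diag = [3, 6] → torsion [3, 6]

Answer: M ≅ ℤ/3 ⊕ ℤ/6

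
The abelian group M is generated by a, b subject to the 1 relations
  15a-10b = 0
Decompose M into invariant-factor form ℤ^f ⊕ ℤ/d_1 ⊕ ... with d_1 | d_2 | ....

Answer: M ≅ ℤ^1 ⊕ ℤ/5

Derivation:
rank_ℚ(R)=1; free=2−1=1
SNF(R) diag = [5] → torsion [5]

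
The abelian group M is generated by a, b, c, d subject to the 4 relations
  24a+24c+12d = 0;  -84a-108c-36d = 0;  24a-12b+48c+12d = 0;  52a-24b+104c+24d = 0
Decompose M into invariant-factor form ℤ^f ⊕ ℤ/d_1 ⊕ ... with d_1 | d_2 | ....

Answer: M ≅ ℤ/4 ⊕ ℤ/12 ⊕ ℤ/12 ⊕ ℤ/12

Derivation:
rank_ℚ(R)=4; free=4−4=0
SNF(R) diag = [4, 12, 12, 12] → torsion [4, 12, 12, 12]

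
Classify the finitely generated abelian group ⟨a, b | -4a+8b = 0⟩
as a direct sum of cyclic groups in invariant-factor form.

rank_ℚ(R)=1; free=2−1=1
SNF(R) diag = [4] → torsion [4]

Answer: M ≅ ℤ^1 ⊕ ℤ/4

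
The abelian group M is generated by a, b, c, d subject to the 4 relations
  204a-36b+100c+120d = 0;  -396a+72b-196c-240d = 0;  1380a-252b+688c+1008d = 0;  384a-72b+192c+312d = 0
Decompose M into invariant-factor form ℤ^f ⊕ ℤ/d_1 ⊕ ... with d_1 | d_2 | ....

rank_ℚ(R)=4; free=4−4=0
SNF(R) diag = [4, 12, 36, 72] → torsion [4, 12, 36, 72]

Answer: M ≅ ℤ/4 ⊕ ℤ/12 ⊕ ℤ/36 ⊕ ℤ/72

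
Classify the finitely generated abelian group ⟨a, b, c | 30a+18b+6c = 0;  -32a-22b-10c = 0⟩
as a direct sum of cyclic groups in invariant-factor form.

rank_ℚ(R)=2; free=3−2=1
SNF(R) diag = [2, 6] → torsion [2, 6]

Answer: M ≅ ℤ^1 ⊕ ℤ/2 ⊕ ℤ/6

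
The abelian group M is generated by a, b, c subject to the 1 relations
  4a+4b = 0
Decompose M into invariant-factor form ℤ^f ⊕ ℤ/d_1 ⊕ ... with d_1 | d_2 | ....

rank_ℚ(R)=1; free=3−1=2
SNF(R) diag = [4] → torsion [4]

Answer: M ≅ ℤ^2 ⊕ ℤ/4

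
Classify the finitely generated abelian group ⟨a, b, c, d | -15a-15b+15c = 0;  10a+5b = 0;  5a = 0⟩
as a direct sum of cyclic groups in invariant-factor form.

rank_ℚ(R)=3; free=4−3=1
SNF(R) diag = [5, 5, 15] → torsion [5, 5, 15]

Answer: M ≅ ℤ^1 ⊕ ℤ/5 ⊕ ℤ/5 ⊕ ℤ/15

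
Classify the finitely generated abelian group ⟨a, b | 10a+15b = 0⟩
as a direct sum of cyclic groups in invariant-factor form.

Answer: M ≅ ℤ^1 ⊕ ℤ/5

Derivation:
rank_ℚ(R)=1; free=2−1=1
SNF(R) diag = [5] → torsion [5]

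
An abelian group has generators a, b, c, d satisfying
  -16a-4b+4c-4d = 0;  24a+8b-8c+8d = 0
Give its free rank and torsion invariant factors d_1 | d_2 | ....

Answer: M ≅ ℤ^2 ⊕ ℤ/4 ⊕ ℤ/8

Derivation:
rank_ℚ(R)=2; free=4−2=2
SNF(R) diag = [4, 8] → torsion [4, 8]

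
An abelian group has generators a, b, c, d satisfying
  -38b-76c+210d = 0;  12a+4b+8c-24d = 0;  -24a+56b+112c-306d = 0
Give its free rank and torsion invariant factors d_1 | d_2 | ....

Answer: M ≅ ℤ^1 ⊕ ℤ/2 ⊕ ℤ/6 ⊕ ℤ/12

Derivation:
rank_ℚ(R)=3; free=4−3=1
SNF(R) diag = [2, 6, 12] → torsion [2, 6, 12]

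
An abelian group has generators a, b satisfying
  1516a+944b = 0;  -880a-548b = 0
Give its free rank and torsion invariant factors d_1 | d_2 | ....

rank_ℚ(R)=2; free=2−2=0
SNF(R) diag = [4, 12] → torsion [4, 12]

Answer: M ≅ ℤ/4 ⊕ ℤ/12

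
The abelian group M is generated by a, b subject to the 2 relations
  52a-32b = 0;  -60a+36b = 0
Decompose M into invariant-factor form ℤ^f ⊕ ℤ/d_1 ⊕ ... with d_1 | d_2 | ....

rank_ℚ(R)=2; free=2−2=0
SNF(R) diag = [4, 12] → torsion [4, 12]

Answer: M ≅ ℤ/4 ⊕ ℤ/12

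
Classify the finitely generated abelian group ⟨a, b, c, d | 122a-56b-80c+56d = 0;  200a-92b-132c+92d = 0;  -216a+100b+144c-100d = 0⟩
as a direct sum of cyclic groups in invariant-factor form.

Answer: M ≅ ℤ^1 ⊕ ℤ/2 ⊕ ℤ/4 ⊕ ℤ/4

Derivation:
rank_ℚ(R)=3; free=4−3=1
SNF(R) diag = [2, 4, 4] → torsion [2, 4, 4]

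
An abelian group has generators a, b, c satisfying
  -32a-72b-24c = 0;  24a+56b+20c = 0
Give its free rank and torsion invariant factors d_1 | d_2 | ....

Answer: M ≅ ℤ^1 ⊕ ℤ/4 ⊕ ℤ/8

Derivation:
rank_ℚ(R)=2; free=3−2=1
SNF(R) diag = [4, 8] → torsion [4, 8]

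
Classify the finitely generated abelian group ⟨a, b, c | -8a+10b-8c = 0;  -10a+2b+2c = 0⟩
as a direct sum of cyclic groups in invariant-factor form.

Answer: M ≅ ℤ^1 ⊕ ℤ/2 ⊕ ℤ/6

Derivation:
rank_ℚ(R)=2; free=3−2=1
SNF(R) diag = [2, 6] → torsion [2, 6]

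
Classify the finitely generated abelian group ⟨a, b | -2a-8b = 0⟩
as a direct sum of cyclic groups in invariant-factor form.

rank_ℚ(R)=1; free=2−1=1
SNF(R) diag = [2] → torsion [2]

Answer: M ≅ ℤ^1 ⊕ ℤ/2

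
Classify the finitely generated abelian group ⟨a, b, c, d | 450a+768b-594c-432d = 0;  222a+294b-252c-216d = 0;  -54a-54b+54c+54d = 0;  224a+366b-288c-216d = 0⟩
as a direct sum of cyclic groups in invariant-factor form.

rank_ℚ(R)=4; free=4−4=0
SNF(R) diag = [2, 6, 18, 54] → torsion [2, 6, 18, 54]

Answer: M ≅ ℤ/2 ⊕ ℤ/6 ⊕ ℤ/18 ⊕ ℤ/54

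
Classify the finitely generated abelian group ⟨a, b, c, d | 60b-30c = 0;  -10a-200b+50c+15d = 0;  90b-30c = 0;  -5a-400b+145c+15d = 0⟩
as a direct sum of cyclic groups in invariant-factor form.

rank_ℚ(R)=4; free=4−4=0
SNF(R) diag = [5, 15, 30, 30] → torsion [5, 15, 30, 30]

Answer: M ≅ ℤ/5 ⊕ ℤ/15 ⊕ ℤ/30 ⊕ ℤ/30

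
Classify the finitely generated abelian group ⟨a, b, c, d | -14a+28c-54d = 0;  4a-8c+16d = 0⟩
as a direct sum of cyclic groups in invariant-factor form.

Answer: M ≅ ℤ^2 ⊕ ℤ/2 ⊕ ℤ/4

Derivation:
rank_ℚ(R)=2; free=4−2=2
SNF(R) diag = [2, 4] → torsion [2, 4]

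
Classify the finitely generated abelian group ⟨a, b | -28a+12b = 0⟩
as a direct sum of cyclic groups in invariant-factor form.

rank_ℚ(R)=1; free=2−1=1
SNF(R) diag = [4] → torsion [4]

Answer: M ≅ ℤ^1 ⊕ ℤ/4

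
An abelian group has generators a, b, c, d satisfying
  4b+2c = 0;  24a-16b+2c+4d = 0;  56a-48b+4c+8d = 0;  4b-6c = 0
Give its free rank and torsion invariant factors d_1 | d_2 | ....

rank_ℚ(R)=4; free=4−4=0
SNF(R) diag = [2, 4, 8, 16] → torsion [2, 4, 8, 16]

Answer: M ≅ ℤ/2 ⊕ ℤ/4 ⊕ ℤ/8 ⊕ ℤ/16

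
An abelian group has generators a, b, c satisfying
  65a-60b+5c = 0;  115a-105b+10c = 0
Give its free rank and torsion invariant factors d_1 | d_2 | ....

Answer: M ≅ ℤ^1 ⊕ ℤ/5 ⊕ ℤ/15

Derivation:
rank_ℚ(R)=2; free=3−2=1
SNF(R) diag = [5, 15] → torsion [5, 15]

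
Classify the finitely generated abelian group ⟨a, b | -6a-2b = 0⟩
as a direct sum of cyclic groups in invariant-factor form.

Answer: M ≅ ℤ^1 ⊕ ℤ/2

Derivation:
rank_ℚ(R)=1; free=2−1=1
SNF(R) diag = [2] → torsion [2]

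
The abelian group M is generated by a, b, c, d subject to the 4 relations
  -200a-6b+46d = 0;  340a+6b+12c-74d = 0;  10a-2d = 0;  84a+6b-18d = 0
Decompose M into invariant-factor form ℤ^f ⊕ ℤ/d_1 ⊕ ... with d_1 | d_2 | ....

Answer: M ≅ ℤ/2 ⊕ ℤ/6 ⊕ ℤ/12 ⊕ ℤ/24

Derivation:
rank_ℚ(R)=4; free=4−4=0
SNF(R) diag = [2, 6, 12, 24] → torsion [2, 6, 12, 24]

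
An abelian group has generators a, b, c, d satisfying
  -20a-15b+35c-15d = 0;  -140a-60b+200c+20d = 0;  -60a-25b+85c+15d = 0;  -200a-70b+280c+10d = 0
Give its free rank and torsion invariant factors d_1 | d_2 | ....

rank_ℚ(R)=4; free=4−4=0
SNF(R) diag = [5, 10, 20, 40] → torsion [5, 10, 20, 40]

Answer: M ≅ ℤ/5 ⊕ ℤ/10 ⊕ ℤ/20 ⊕ ℤ/40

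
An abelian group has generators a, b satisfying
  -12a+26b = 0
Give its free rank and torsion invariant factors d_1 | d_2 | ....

rank_ℚ(R)=1; free=2−1=1
SNF(R) diag = [2] → torsion [2]

Answer: M ≅ ℤ^1 ⊕ ℤ/2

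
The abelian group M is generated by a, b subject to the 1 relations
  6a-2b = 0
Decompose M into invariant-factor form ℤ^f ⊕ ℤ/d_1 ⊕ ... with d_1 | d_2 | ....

rank_ℚ(R)=1; free=2−1=1
SNF(R) diag = [2] → torsion [2]

Answer: M ≅ ℤ^1 ⊕ ℤ/2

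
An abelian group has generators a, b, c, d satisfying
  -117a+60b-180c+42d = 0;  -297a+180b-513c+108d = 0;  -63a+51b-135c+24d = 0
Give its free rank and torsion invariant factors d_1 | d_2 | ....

rank_ℚ(R)=3; free=4−3=1
SNF(R) diag = [3, 9, 9] → torsion [3, 9, 9]

Answer: M ≅ ℤ^1 ⊕ ℤ/3 ⊕ ℤ/9 ⊕ ℤ/9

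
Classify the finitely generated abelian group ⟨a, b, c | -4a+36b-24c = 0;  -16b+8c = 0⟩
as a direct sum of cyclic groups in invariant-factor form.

rank_ℚ(R)=2; free=3−2=1
SNF(R) diag = [4, 8] → torsion [4, 8]

Answer: M ≅ ℤ^1 ⊕ ℤ/4 ⊕ ℤ/8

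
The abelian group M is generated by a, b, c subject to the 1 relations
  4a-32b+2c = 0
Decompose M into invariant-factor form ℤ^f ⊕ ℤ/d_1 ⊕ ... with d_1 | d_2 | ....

Answer: M ≅ ℤ^2 ⊕ ℤ/2

Derivation:
rank_ℚ(R)=1; free=3−1=2
SNF(R) diag = [2] → torsion [2]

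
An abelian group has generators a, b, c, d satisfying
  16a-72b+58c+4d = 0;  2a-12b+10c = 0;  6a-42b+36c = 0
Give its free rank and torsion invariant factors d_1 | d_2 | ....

Answer: M ≅ ℤ^1 ⊕ ℤ/2 ⊕ ℤ/2 ⊕ ℤ/6

Derivation:
rank_ℚ(R)=3; free=4−3=1
SNF(R) diag = [2, 2, 6] → torsion [2, 2, 6]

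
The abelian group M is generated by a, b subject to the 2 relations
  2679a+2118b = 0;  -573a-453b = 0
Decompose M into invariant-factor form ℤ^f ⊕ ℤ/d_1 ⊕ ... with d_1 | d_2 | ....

Answer: M ≅ ℤ/3 ⊕ ℤ/9

Derivation:
rank_ℚ(R)=2; free=2−2=0
SNF(R) diag = [3, 9] → torsion [3, 9]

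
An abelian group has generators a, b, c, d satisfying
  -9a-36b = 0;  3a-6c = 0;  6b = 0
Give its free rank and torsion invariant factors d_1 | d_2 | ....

rank_ℚ(R)=3; free=4−3=1
SNF(R) diag = [3, 6, 18] → torsion [3, 6, 18]

Answer: M ≅ ℤ^1 ⊕ ℤ/3 ⊕ ℤ/6 ⊕ ℤ/18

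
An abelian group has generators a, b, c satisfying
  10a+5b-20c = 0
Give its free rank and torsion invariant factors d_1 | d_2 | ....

Answer: M ≅ ℤ^2 ⊕ ℤ/5

Derivation:
rank_ℚ(R)=1; free=3−1=2
SNF(R) diag = [5] → torsion [5]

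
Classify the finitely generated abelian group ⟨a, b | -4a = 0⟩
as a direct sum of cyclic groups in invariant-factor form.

Answer: M ≅ ℤ^1 ⊕ ℤ/4

Derivation:
rank_ℚ(R)=1; free=2−1=1
SNF(R) diag = [4] → torsion [4]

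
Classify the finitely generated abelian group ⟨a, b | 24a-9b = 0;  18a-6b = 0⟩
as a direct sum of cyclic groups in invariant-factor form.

Answer: M ≅ ℤ/3 ⊕ ℤ/6

Derivation:
rank_ℚ(R)=2; free=2−2=0
SNF(R) diag = [3, 6] → torsion [3, 6]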